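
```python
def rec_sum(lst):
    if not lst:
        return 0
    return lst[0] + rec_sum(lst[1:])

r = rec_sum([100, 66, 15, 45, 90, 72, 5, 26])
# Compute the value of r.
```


rec_sum([100, 66, 15, 45, 90, 72, 5, 26])
= 100 + rec_sum([66, 15, 45, 90, 72, 5, 26])
= 100 + 66 + rec_sum([15, 45, 90, 72, 5, 26])
= 100 + 66 + 15 + rec_sum([45, 90, 72, 5, 26])
= 100 + 66 + 15 + 45 + rec_sum([90, 72, 5, 26])
= 100 + 66 + 15 + 45 + 90 + rec_sum([72, 5, 26])
= 100 + 66 + 15 + 45 + 90 + 72 + rec_sum([5, 26])
= 100 + 66 + 15 + 45 + 90 + 72 + 5 + rec_sum([26])
= 100 + 66 + 15 + 45 + 90 + 72 + 5 + 26 + rec_sum([])
= 100 + 66 + 15 + 45 + 90 + 72 + 5 + 26 + 0
= 419


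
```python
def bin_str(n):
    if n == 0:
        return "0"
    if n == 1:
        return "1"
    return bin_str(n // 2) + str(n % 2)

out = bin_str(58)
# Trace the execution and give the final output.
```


bin_str(58)
= bin_str(29) + "0"
= bin_str(14) + "1" + "0"
= bin_str(7) + "0" + "1" + "0"
= bin_str(3) + "1" + "0" + "1" + "0"
= bin_str(1) + "1" + "1" + "0" + "1" + "0"
= "1" + "1" + "1" + "0" + "1" + "0"
= "111010"


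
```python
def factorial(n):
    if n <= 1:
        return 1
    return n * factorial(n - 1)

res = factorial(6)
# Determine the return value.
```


factorial(6)
= 6 * factorial(5)
= 6 * 5 * factorial(4)
= 6 * 5 * 4 * factorial(3)
= 6 * 5 * 4 * 3 * factorial(2)
= 6 * 5 * 4 * 3 * 2 * factorial(1)
= 6 * 5 * 4 * 3 * 2 * 1
= 720


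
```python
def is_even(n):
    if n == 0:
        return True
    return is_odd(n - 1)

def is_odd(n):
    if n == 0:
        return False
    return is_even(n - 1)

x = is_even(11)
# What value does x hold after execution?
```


is_even(11)
= is_odd(10)
= is_even(9)
= is_odd(8)
= is_even(7)
= is_odd(6)
= is_even(5)
= is_odd(4)
= is_even(3)
= is_odd(2)
= is_even(1)
= is_odd(0)
n == 0: return False
= False


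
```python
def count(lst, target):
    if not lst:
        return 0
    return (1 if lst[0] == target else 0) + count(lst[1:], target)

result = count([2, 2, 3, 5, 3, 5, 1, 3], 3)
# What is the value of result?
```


count([2, 2, 3, 5, 3, 5, 1, 3], 3)
lst[0]=2 != 3: 0 + count([2, 3, 5, 3, 5, 1, 3], 3)
lst[0]=2 != 3: 0 + count([3, 5, 3, 5, 1, 3], 3)
lst[0]=3 == 3: 1 + count([5, 3, 5, 1, 3], 3)
lst[0]=5 != 3: 0 + count([3, 5, 1, 3], 3)
lst[0]=3 == 3: 1 + count([5, 1, 3], 3)
lst[0]=5 != 3: 0 + count([1, 3], 3)
lst[0]=1 != 3: 0 + count([3], 3)
lst[0]=3 == 3: 1 + count([], 3)
= 3


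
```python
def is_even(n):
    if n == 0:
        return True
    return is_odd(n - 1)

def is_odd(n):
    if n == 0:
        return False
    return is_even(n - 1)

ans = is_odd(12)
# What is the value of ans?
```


is_odd(12)
= is_even(11)
= is_odd(10)
= is_even(9)
= is_odd(8)
= is_even(7)
= is_odd(6)
= is_even(5)
= is_odd(4)
= is_even(3)
= is_odd(2)
= is_even(1)
= is_odd(0)
n == 0: return False
= False


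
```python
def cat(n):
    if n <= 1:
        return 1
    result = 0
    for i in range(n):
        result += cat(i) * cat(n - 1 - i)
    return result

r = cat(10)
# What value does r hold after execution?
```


cat(10)
= sum of cat(i) * cat(10-1-i) for i in 0..9
First compute sub-values bottom-up:
  cat(0) = 1, cat(1) = 1
  cat(2) = 1*1 + 1*1 = 2
  cat(3) = 1*2 + 1*1 + 2*1 = 5
  cat(4) = 1*5 + 1*2 + 2*1 + 5*1 = 14
  cat(5) = 1*14 + 1*5 + 2*2 + 5*1 + 14*1 = 42
  cat(6) = 1*42 + 1*14 + 2*5 + 5*2 + 14*1 + 42*1 = 132
  cat(7) = 1*132 + 1*42 + 2*14 + 5*5 + 14*2 + 42*1 + 132*1 = 429
  cat(8) = 1*429 + 1*132 + 2*42 + 5*14 + 14*5 + 42*2 + 132*1 + 429*1 = 1430
  cat(9) = 1*1430 + 1*429 + 2*132 + 5*42 + 14*14 + 42*5 + 132*2 + 429*1 + 1430*1 = 4862
Now cat(10):
  cat(0)*cat(9) = 1*4862 = 4862
  cat(1)*cat(8) = 1*1430 = 1430
  cat(2)*cat(7) = 2*429 = 858
  cat(3)*cat(6) = 5*132 = 660
  cat(4)*cat(5) = 14*42 = 588
  cat(5)*cat(4) = 42*14 = 588
  cat(6)*cat(3) = 132*5 = 660
  cat(7)*cat(2) = 429*2 = 858
  cat(8)*cat(1) = 1430*1 = 1430
  cat(9)*cat(0) = 4862*1 = 4862
= 4862 + 1430 + 858 + 660 + 588 + 588 + 660 + 858 + 1430 + 4862
= 16796


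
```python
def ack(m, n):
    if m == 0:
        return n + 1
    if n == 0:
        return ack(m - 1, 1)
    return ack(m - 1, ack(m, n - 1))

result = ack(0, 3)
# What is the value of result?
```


ack(0, 3)
m == 0: return 3 + 1 = 4
= 4


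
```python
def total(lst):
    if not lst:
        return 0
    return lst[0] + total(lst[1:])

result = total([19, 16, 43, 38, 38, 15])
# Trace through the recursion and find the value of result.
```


total([19, 16, 43, 38, 38, 15])
= 19 + total([16, 43, 38, 38, 15])
= 19 + 16 + total([43, 38, 38, 15])
= 19 + 16 + 43 + total([38, 38, 15])
= 19 + 16 + 43 + 38 + total([38, 15])
= 19 + 16 + 43 + 38 + 38 + total([15])
= 19 + 16 + 43 + 38 + 38 + 15 + total([])
= 19 + 16 + 43 + 38 + 38 + 15 + 0
= 169


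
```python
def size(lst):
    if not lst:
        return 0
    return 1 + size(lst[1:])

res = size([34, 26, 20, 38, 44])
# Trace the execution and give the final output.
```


size([34, 26, 20, 38, 44])
= 1 + size([26, 20, 38, 44])
= 1 + 1 + size([20, 38, 44])
= 1 + 1 + 1 + size([38, 44])
= 1 + 1 + 1 + 1 + size([44])
= 1 + 1 + 1 + 1 + 1 + size([])
= 1 + 1 + 1 + 1 + 1 + 0
= 5


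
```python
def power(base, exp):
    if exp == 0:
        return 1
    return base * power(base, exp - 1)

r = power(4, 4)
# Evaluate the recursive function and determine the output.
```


power(4, 4)
= 4 * power(4, 3)
= 4 * 4 * power(4, 2)
= 4 * 4 * 4 * power(4, 1)
= 4 * 4 * 4 * 4 * power(4, 0)
= 4 * 4 * 4 * 4 * 1
= 256


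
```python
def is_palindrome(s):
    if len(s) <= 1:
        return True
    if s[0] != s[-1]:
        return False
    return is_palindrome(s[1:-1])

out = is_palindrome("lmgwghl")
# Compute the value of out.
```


is_palindrome("lmgwghl")
"lmgwghl": s[0]='l' == s[-1]='l' -> is_palindrome("mgwgh")
"mgwgh": s[0]='m' != s[-1]='h' -> False
= False


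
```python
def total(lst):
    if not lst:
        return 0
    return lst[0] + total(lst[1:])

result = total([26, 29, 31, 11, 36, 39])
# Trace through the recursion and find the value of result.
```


total([26, 29, 31, 11, 36, 39])
= 26 + total([29, 31, 11, 36, 39])
= 26 + 29 + total([31, 11, 36, 39])
= 26 + 29 + 31 + total([11, 36, 39])
= 26 + 29 + 31 + 11 + total([36, 39])
= 26 + 29 + 31 + 11 + 36 + total([39])
= 26 + 29 + 31 + 11 + 36 + 39 + total([])
= 26 + 29 + 31 + 11 + 36 + 39 + 0
= 172


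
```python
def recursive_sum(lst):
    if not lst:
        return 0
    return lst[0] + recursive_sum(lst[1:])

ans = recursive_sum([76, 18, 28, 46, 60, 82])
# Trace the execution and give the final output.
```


recursive_sum([76, 18, 28, 46, 60, 82])
= 76 + recursive_sum([18, 28, 46, 60, 82])
= 76 + 18 + recursive_sum([28, 46, 60, 82])
= 76 + 18 + 28 + recursive_sum([46, 60, 82])
= 76 + 18 + 28 + 46 + recursive_sum([60, 82])
= 76 + 18 + 28 + 46 + 60 + recursive_sum([82])
= 76 + 18 + 28 + 46 + 60 + 82 + recursive_sum([])
= 76 + 18 + 28 + 46 + 60 + 82 + 0
= 310


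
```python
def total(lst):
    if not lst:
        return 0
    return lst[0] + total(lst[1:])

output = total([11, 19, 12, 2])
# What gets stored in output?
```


total([11, 19, 12, 2])
= 11 + total([19, 12, 2])
= 11 + 19 + total([12, 2])
= 11 + 19 + 12 + total([2])
= 11 + 19 + 12 + 2 + total([])
= 11 + 19 + 12 + 2 + 0
= 44


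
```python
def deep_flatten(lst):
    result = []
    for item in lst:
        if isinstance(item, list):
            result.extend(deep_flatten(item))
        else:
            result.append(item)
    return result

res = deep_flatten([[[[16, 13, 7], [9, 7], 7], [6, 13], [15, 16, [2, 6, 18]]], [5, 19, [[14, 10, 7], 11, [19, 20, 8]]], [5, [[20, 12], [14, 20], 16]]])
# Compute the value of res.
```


deep_flatten([[[[16, 13, 7], [9, 7], 7], [6, 13], [15, 16, [2, 6, 18]]], [5, 19, [[14, 10, 7], 11, [19, 20, 8]]], [5, [[20, 12], [14, 20], 16]]])
Processing each element:
  [[[16, 13, 7], [9, 7], 7], [6, 13], [15, 16, [2, 6, 18]]] is a list -> deep_flatten recursively -> [16, 13, 7, 9, 7, 7, 6, 13, 15, 16, 2, 6, 18]
  [5, 19, [[14, 10, 7], 11, [19, 20, 8]]] is a list -> deep_flatten recursively -> [5, 19, 14, 10, 7, 11, 19, 20, 8]
  [5, [[20, 12], [14, 20], 16]] is a list -> deep_flatten recursively -> [5, 20, 12, 14, 20, 16]
= [16, 13, 7, 9, 7, 7, 6, 13, 15, 16, 2, 6, 18, 5, 19, 14, 10, 7, 11, 19, 20, 8, 5, 20, 12, 14, 20, 16]


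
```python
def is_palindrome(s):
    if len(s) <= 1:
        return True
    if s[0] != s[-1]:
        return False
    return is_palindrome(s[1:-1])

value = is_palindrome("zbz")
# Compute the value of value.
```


is_palindrome("zbz")
"zbz": s[0]='z' == s[-1]='z' -> is_palindrome("b")
"b": len <= 1 -> True
= True


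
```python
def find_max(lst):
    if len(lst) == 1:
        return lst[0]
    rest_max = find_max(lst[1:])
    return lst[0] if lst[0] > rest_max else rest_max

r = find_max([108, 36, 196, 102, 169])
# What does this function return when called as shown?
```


find_max([108, 36, 196, 102, 169])
= compare 108 with find_max([36, 196, 102, 169])
= compare 36 with find_max([196, 102, 169])
= compare 196 with find_max([102, 169])
= compare 102 with find_max([169])
Base: find_max([169]) = 169
compare 102 with 169: max = 169
compare 196 with 169: max = 196
compare 36 with 196: max = 196
compare 108 with 196: max = 196
= 196


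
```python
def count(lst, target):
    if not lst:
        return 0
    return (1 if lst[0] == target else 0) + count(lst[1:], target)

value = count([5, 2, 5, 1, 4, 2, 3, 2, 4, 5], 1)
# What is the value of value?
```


count([5, 2, 5, 1, 4, 2, 3, 2, 4, 5], 1)
lst[0]=5 != 1: 0 + count([2, 5, 1, 4, 2, 3, 2, 4, 5], 1)
lst[0]=2 != 1: 0 + count([5, 1, 4, 2, 3, 2, 4, 5], 1)
lst[0]=5 != 1: 0 + count([1, 4, 2, 3, 2, 4, 5], 1)
lst[0]=1 == 1: 1 + count([4, 2, 3, 2, 4, 5], 1)
lst[0]=4 != 1: 0 + count([2, 3, 2, 4, 5], 1)
lst[0]=2 != 1: 0 + count([3, 2, 4, 5], 1)
lst[0]=3 != 1: 0 + count([2, 4, 5], 1)
lst[0]=2 != 1: 0 + count([4, 5], 1)
lst[0]=4 != 1: 0 + count([5], 1)
lst[0]=5 != 1: 0 + count([], 1)
= 1


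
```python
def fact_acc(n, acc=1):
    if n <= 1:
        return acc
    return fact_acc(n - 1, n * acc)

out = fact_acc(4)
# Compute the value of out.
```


fact_acc(4, 1)
= fact_acc(3, 4 * 1) = fact_acc(3, 4)
= fact_acc(2, 3 * 4) = fact_acc(2, 12)
= fact_acc(1, 2 * 12) = fact_acc(1, 24)
n <= 1, return acc = 24


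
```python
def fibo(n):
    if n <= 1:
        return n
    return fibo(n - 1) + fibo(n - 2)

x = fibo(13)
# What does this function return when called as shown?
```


fibo(13)
= fibo(12) + fibo(11)
= (fibo(11) + fibo(10)) + fibo(11)
Computing bottom-up: fibo(0)=0, fibo(1)=1, fibo(2)=1, fibo(3)=2, fibo(4)=3, fibo(5)=5, fibo(6)=8, fibo(7)=13, fibo(8)=21, fibo(9)=34, fibo(10)=55, fibo(11)=89, fibo(12)=144, fibo(13)=233
= 233


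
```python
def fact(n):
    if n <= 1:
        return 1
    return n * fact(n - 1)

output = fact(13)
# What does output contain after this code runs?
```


fact(13)
= 13 * fact(12)
= 13 * 12 * fact(11)
= 13 * 12 * 11 * fact(10)
= 13 * 12 * 11 * 10 * fact(9)
= 13 * 12 * 11 * 10 * 9 * fact(8)
= 13 * 12 * 11 * 10 * 9 * 8 * fact(7)
= 13 * 12 * 11 * 10 * 9 * 8 * 7 * fact(6)
= 13 * 12 * 11 * 10 * 9 * 8 * 7 * 6 * fact(5)
= 13 * 12 * 11 * 10 * 9 * 8 * 7 * 6 * 5 * fact(4)
= 13 * 12 * 11 * 10 * 9 * 8 * 7 * 6 * 5 * 4 * fact(3)
= 13 * 12 * 11 * 10 * 9 * 8 * 7 * 6 * 5 * 4 * 3 * fact(2)
= 13 * 12 * 11 * 10 * 9 * 8 * 7 * 6 * 5 * 4 * 3 * 2 * fact(1)
= 13 * 12 * 11 * 10 * 9 * 8 * 7 * 6 * 5 * 4 * 3 * 2 * 1
= 6227020800


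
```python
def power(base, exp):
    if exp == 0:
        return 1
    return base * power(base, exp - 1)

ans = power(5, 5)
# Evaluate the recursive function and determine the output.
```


power(5, 5)
= 5 * power(5, 4)
= 5 * 5 * power(5, 3)
= 5 * 5 * 5 * power(5, 2)
= 5 * 5 * 5 * 5 * power(5, 1)
= 5 * 5 * 5 * 5 * 5 * power(5, 0)
= 5 * 5 * 5 * 5 * 5 * 1
= 3125


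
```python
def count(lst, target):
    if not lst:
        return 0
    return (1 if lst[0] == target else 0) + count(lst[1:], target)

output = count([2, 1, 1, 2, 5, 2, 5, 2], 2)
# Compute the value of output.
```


count([2, 1, 1, 2, 5, 2, 5, 2], 2)
lst[0]=2 == 2: 1 + count([1, 1, 2, 5, 2, 5, 2], 2)
lst[0]=1 != 2: 0 + count([1, 2, 5, 2, 5, 2], 2)
lst[0]=1 != 2: 0 + count([2, 5, 2, 5, 2], 2)
lst[0]=2 == 2: 1 + count([5, 2, 5, 2], 2)
lst[0]=5 != 2: 0 + count([2, 5, 2], 2)
lst[0]=2 == 2: 1 + count([5, 2], 2)
lst[0]=5 != 2: 0 + count([2], 2)
lst[0]=2 == 2: 1 + count([], 2)
= 4


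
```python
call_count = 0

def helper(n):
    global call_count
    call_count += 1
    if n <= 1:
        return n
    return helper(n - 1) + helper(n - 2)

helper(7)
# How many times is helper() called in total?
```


helper(7) calls helper(6) and helper(5); each non-base call branches into two more.
Let C(k) = total number of calls made by helper(k), including the call to helper(k) itself.
Base cases: C(0) = 1, C(1) = 1
Recurrence: C(k) = 1 + C(k-1) + C(k-2)
  C(2) = 1 + C(1) + C(0) = 1 + 1 + 1 = 3
  C(3) = 1 + C(2) + C(1) = 1 + 3 + 1 = 5
  C(4) = 1 + C(3) + C(2) = 1 + 5 + 3 = 9
  C(5) = 1 + C(4) + C(3) = 1 + 9 + 5 = 15
  C(6) = 1 + C(5) + C(4) = 1 + 15 + 9 = 25
  C(7) = 1 + C(6) + C(5) = 1 + 25 + 15 = 41
Total calls = C(7) = 41


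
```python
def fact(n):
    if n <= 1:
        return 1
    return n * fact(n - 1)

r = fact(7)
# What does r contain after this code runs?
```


fact(7)
= 7 * fact(6)
= 7 * 6 * fact(5)
= 7 * 6 * 5 * fact(4)
= 7 * 6 * 5 * 4 * fact(3)
= 7 * 6 * 5 * 4 * 3 * fact(2)
= 7 * 6 * 5 * 4 * 3 * 2 * fact(1)
= 7 * 6 * 5 * 4 * 3 * 2 * 1
= 5040


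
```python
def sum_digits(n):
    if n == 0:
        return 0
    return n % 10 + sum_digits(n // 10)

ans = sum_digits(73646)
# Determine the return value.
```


sum_digits(73646)
= 6 + sum_digits(7364)
= 6 + 4 + sum_digits(736)
= 6 + 4 + 6 + sum_digits(73)
= 6 + 4 + 6 + 3 + sum_digits(7)
= 6 + 4 + 6 + 3 + 7 + sum_digits(0)
= 6 + 4 + 6 + 3 + 7 + 0
= 26


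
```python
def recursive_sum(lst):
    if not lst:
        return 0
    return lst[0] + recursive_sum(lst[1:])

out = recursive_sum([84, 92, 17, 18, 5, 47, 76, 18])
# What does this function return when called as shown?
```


recursive_sum([84, 92, 17, 18, 5, 47, 76, 18])
= 84 + recursive_sum([92, 17, 18, 5, 47, 76, 18])
= 84 + 92 + recursive_sum([17, 18, 5, 47, 76, 18])
= 84 + 92 + 17 + recursive_sum([18, 5, 47, 76, 18])
= 84 + 92 + 17 + 18 + recursive_sum([5, 47, 76, 18])
= 84 + 92 + 17 + 18 + 5 + recursive_sum([47, 76, 18])
= 84 + 92 + 17 + 18 + 5 + 47 + recursive_sum([76, 18])
= 84 + 92 + 17 + 18 + 5 + 47 + 76 + recursive_sum([18])
= 84 + 92 + 17 + 18 + 5 + 47 + 76 + 18 + recursive_sum([])
= 84 + 92 + 17 + 18 + 5 + 47 + 76 + 18 + 0
= 357


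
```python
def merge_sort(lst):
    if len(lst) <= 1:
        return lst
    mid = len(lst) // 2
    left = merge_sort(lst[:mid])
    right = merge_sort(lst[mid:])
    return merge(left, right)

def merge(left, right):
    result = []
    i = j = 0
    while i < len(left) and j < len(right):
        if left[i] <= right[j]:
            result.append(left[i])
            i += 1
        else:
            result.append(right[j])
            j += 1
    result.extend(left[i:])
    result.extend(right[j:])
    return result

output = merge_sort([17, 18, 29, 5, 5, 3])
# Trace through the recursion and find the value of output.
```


merge_sort([17, 18, 29, 5, 5, 3])
Split into [17, 18, 29] and [5, 5, 3]
Left sorted: [17, 18, 29]
Right sorted: [3, 5, 5]
Merge [17, 18, 29] and [3, 5, 5]
= [3, 5, 5, 17, 18, 29]


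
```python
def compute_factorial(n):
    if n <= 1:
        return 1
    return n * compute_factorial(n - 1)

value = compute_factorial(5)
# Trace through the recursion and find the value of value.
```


compute_factorial(5)
= 5 * compute_factorial(4)
= 5 * 4 * compute_factorial(3)
= 5 * 4 * 3 * compute_factorial(2)
= 5 * 4 * 3 * 2 * compute_factorial(1)
= 5 * 4 * 3 * 2 * 1
= 120


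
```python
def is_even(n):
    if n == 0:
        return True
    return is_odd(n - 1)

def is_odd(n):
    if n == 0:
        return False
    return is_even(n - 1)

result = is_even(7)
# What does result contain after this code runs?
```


is_even(7)
= is_odd(6)
= is_even(5)
= is_odd(4)
= is_even(3)
= is_odd(2)
= is_even(1)
= is_odd(0)
n == 0: return False
= False


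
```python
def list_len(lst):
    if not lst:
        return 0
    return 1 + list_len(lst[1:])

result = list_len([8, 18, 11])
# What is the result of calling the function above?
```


list_len([8, 18, 11])
= 1 + list_len([18, 11])
= 1 + 1 + list_len([11])
= 1 + 1 + 1 + list_len([])
= 1 + 1 + 1 + 0
= 3


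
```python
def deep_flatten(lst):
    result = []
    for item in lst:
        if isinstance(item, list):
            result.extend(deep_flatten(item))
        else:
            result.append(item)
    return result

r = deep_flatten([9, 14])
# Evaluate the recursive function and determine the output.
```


deep_flatten([9, 14])
Processing each element:
  9 is not a list -> append 9
  14 is not a list -> append 14
= [9, 14]


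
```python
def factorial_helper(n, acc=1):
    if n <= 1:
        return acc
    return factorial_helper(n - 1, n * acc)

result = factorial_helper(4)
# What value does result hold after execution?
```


factorial_helper(4, 1)
= factorial_helper(3, 4 * 1) = factorial_helper(3, 4)
= factorial_helper(2, 3 * 4) = factorial_helper(2, 12)
= factorial_helper(1, 2 * 12) = factorial_helper(1, 24)
n <= 1, return acc = 24


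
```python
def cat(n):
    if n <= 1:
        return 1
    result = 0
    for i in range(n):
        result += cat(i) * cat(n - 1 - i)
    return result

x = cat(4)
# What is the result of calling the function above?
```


cat(4)
= sum of cat(i) * cat(4-1-i) for i in 0..3
First compute sub-values bottom-up:
  cat(0) = 1, cat(1) = 1
  cat(2) = 1*1 + 1*1 = 2
  cat(3) = 1*2 + 1*1 + 2*1 = 5
Now cat(4):
  cat(0)*cat(3) = 1*5 = 5
  cat(1)*cat(2) = 1*2 = 2
  cat(2)*cat(1) = 2*1 = 2
  cat(3)*cat(0) = 5*1 = 5
= 5 + 2 + 2 + 5
= 14


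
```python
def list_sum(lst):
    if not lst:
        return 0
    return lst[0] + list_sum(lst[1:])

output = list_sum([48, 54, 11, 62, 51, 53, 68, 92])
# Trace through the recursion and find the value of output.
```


list_sum([48, 54, 11, 62, 51, 53, 68, 92])
= 48 + list_sum([54, 11, 62, 51, 53, 68, 92])
= 48 + 54 + list_sum([11, 62, 51, 53, 68, 92])
= 48 + 54 + 11 + list_sum([62, 51, 53, 68, 92])
= 48 + 54 + 11 + 62 + list_sum([51, 53, 68, 92])
= 48 + 54 + 11 + 62 + 51 + list_sum([53, 68, 92])
= 48 + 54 + 11 + 62 + 51 + 53 + list_sum([68, 92])
= 48 + 54 + 11 + 62 + 51 + 53 + 68 + list_sum([92])
= 48 + 54 + 11 + 62 + 51 + 53 + 68 + 92 + list_sum([])
= 48 + 54 + 11 + 62 + 51 + 53 + 68 + 92 + 0
= 439


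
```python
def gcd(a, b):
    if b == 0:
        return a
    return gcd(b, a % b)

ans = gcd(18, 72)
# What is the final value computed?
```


gcd(18, 72)
= gcd(72, 18 % 72) = gcd(72, 18)
= gcd(18, 72 % 18) = gcd(18, 0)
b == 0, return a = 18


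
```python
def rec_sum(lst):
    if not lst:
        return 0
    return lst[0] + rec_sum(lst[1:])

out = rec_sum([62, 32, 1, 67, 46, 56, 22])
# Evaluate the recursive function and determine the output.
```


rec_sum([62, 32, 1, 67, 46, 56, 22])
= 62 + rec_sum([32, 1, 67, 46, 56, 22])
= 62 + 32 + rec_sum([1, 67, 46, 56, 22])
= 62 + 32 + 1 + rec_sum([67, 46, 56, 22])
= 62 + 32 + 1 + 67 + rec_sum([46, 56, 22])
= 62 + 32 + 1 + 67 + 46 + rec_sum([56, 22])
= 62 + 32 + 1 + 67 + 46 + 56 + rec_sum([22])
= 62 + 32 + 1 + 67 + 46 + 56 + 22 + rec_sum([])
= 62 + 32 + 1 + 67 + 46 + 56 + 22 + 0
= 286


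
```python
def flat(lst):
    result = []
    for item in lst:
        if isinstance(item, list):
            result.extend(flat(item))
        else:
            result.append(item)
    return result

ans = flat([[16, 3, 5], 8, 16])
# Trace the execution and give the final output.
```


flat([[16, 3, 5], 8, 16])
Processing each element:
  [16, 3, 5] is a list -> flat recursively -> [16, 3, 5]
  8 is not a list -> append 8
  16 is not a list -> append 16
= [16, 3, 5, 8, 16]


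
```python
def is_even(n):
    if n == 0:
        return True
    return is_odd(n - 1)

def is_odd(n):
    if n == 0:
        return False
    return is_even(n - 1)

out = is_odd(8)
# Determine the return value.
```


is_odd(8)
= is_even(7)
= is_odd(6)
= is_even(5)
= is_odd(4)
= is_even(3)
= is_odd(2)
= is_even(1)
= is_odd(0)
n == 0: return False
= False


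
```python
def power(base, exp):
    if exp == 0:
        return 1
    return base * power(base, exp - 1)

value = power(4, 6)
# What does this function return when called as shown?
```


power(4, 6)
= 4 * power(4, 5)
= 4 * 4 * power(4, 4)
= 4 * 4 * 4 * power(4, 3)
= 4 * 4 * 4 * 4 * power(4, 2)
= 4 * 4 * 4 * 4 * 4 * power(4, 1)
= 4 * 4 * 4 * 4 * 4 * 4 * power(4, 0)
= 4 * 4 * 4 * 4 * 4 * 4 * 1
= 4096


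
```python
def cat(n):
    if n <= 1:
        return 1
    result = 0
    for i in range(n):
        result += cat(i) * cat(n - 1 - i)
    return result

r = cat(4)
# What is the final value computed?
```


cat(4)
= sum of cat(i) * cat(4-1-i) for i in 0..3
First compute sub-values bottom-up:
  cat(0) = 1, cat(1) = 1
  cat(2) = 1*1 + 1*1 = 2
  cat(3) = 1*2 + 1*1 + 2*1 = 5
Now cat(4):
  cat(0)*cat(3) = 1*5 = 5
  cat(1)*cat(2) = 1*2 = 2
  cat(2)*cat(1) = 2*1 = 2
  cat(3)*cat(0) = 5*1 = 5
= 5 + 2 + 2 + 5
= 14


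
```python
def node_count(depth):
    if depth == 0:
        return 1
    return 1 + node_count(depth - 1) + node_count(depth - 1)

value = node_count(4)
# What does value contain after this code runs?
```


node_count(4)
= 1 + node_count(3) + node_count(3)
= 1 + 2 * node_count(3)
node_count(k) = 2^(k+1) - 1
node_count(0) = 1
node_count(1) = 3
node_count(2) = 7
node_count(3) = 15
node_count(4) = 31
node_count(4) = 2^5 - 1 = 31


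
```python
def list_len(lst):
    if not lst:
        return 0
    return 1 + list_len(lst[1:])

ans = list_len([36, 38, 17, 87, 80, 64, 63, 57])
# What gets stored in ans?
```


list_len([36, 38, 17, 87, 80, 64, 63, 57])
= 1 + list_len([38, 17, 87, 80, 64, 63, 57])
= 1 + 1 + list_len([17, 87, 80, 64, 63, 57])
= 1 + 1 + 1 + list_len([87, 80, 64, 63, 57])
= 1 + 1 + 1 + 1 + list_len([80, 64, 63, 57])
= 1 + 1 + 1 + 1 + 1 + list_len([64, 63, 57])
= 1 + 1 + 1 + 1 + 1 + 1 + list_len([63, 57])
= 1 + 1 + 1 + 1 + 1 + 1 + 1 + list_len([57])
= 1 + 1 + 1 + 1 + 1 + 1 + 1 + 1 + list_len([])
= 1 + 1 + 1 + 1 + 1 + 1 + 1 + 1 + 0
= 8


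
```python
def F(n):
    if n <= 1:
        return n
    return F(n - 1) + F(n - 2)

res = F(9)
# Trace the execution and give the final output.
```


F(9)
= F(8) + F(7)
= (F(7) + F(6)) + F(7)
Computing bottom-up: F(0)=0, F(1)=1, F(2)=1, F(3)=2, F(4)=3, F(5)=5, F(6)=8, F(7)=13, F(8)=21, F(9)=34
= 34


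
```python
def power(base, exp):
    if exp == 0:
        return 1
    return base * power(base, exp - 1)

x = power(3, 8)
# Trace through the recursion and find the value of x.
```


power(3, 8)
= 3 * power(3, 7)
= 3 * 3 * power(3, 6)
= 3 * 3 * 3 * power(3, 5)
= 3 * 3 * 3 * 3 * power(3, 4)
= 3 * 3 * 3 * 3 * 3 * power(3, 3)
= 3 * 3 * 3 * 3 * 3 * 3 * power(3, 2)
= 3 * 3 * 3 * 3 * 3 * 3 * 3 * power(3, 1)
= 3 * 3 * 3 * 3 * 3 * 3 * 3 * 3 * power(3, 0)
= 3 * 3 * 3 * 3 * 3 * 3 * 3 * 3 * 1
= 6561


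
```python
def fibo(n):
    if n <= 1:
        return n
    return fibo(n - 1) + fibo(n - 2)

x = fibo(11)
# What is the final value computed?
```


fibo(11)
= fibo(10) + fibo(9)
= (fibo(9) + fibo(8)) + fibo(9)
Computing bottom-up: fibo(0)=0, fibo(1)=1, fibo(2)=1, fibo(3)=2, fibo(4)=3, fibo(5)=5, fibo(6)=8, fibo(7)=13, fibo(8)=21, fibo(9)=34, fibo(10)=55, fibo(11)=89
= 89


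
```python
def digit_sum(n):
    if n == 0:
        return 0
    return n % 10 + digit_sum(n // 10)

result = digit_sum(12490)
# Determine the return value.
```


digit_sum(12490)
= 0 + digit_sum(1249)
= 0 + 9 + digit_sum(124)
= 0 + 9 + 4 + digit_sum(12)
= 0 + 9 + 4 + 2 + digit_sum(1)
= 0 + 9 + 4 + 2 + 1 + digit_sum(0)
= 0 + 9 + 4 + 2 + 1 + 0
= 16


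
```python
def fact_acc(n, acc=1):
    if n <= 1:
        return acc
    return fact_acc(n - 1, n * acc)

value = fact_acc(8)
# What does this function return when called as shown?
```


fact_acc(8, 1)
= fact_acc(7, 8 * 1) = fact_acc(7, 8)
= fact_acc(6, 7 * 8) = fact_acc(6, 56)
= fact_acc(5, 6 * 56) = fact_acc(5, 336)
= fact_acc(4, 5 * 336) = fact_acc(4, 1680)
= fact_acc(3, 4 * 1680) = fact_acc(3, 6720)
= fact_acc(2, 3 * 6720) = fact_acc(2, 20160)
= fact_acc(1, 2 * 20160) = fact_acc(1, 40320)
n <= 1, return acc = 40320


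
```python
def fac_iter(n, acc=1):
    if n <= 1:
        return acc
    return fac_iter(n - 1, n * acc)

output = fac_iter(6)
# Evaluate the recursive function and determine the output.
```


fac_iter(6, 1)
= fac_iter(5, 6 * 1) = fac_iter(5, 6)
= fac_iter(4, 5 * 6) = fac_iter(4, 30)
= fac_iter(3, 4 * 30) = fac_iter(3, 120)
= fac_iter(2, 3 * 120) = fac_iter(2, 360)
= fac_iter(1, 2 * 360) = fac_iter(1, 720)
n <= 1, return acc = 720


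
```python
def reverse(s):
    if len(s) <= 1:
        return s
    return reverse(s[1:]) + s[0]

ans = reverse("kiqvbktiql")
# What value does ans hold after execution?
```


reverse("kiqvbktiql")
= reverse("iqvbktiql") + "k"
= reverse("qvbktiql") + "i" + "k"
= reverse("vbktiql") + "q" + "i" + "k"
= reverse("bktiql") + "v" + "q" + "i" + "k"
= reverse("ktiql") + "b" + "v" + "q" + "i" + "k"
= reverse("tiql") + "k" + "b" + "v" + "q" + "i" + "k"
= reverse("iql") + "t" + "k" + "b" + "v" + "q" + "i" + "k"
= reverse("ql") + "i" + "t" + "k" + "b" + "v" + "q" + "i" + "k"
= reverse("l") + "q" + "i" + "t" + "k" + "b" + "v" + "q" + "i" + "k"
= "l" + "q" + "i" + "t" + "k" + "b" + "v" + "q" + "i" + "k"
= "lqitkbvqik"


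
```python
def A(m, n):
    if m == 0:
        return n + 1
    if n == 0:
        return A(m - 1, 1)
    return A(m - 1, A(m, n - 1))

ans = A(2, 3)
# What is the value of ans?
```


A(2, 3)
= A(1, A(2, 2))
First compute A(2, 2) = 7
= A(1, 7)
= 9


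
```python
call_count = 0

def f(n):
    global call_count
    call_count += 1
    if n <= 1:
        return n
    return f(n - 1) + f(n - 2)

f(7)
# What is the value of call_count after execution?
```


f(7) calls f(6) and f(5); each non-base call branches into two more.
Let C(k) = total number of calls made by f(k), including the call to f(k) itself.
Base cases: C(0) = 1, C(1) = 1
Recurrence: C(k) = 1 + C(k-1) + C(k-2)
  C(2) = 1 + C(1) + C(0) = 1 + 1 + 1 = 3
  C(3) = 1 + C(2) + C(1) = 1 + 3 + 1 = 5
  C(4) = 1 + C(3) + C(2) = 1 + 5 + 3 = 9
  C(5) = 1 + C(4) + C(3) = 1 + 9 + 5 = 15
  C(6) = 1 + C(5) + C(4) = 1 + 15 + 9 = 25
  C(7) = 1 + C(6) + C(5) = 1 + 25 + 15 = 41
Total calls = C(7) = 41


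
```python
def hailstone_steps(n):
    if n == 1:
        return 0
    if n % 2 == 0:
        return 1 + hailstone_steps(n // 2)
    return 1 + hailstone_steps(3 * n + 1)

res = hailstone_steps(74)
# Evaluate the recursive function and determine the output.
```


hailstone_steps(74)
74 is even -> hailstone_steps(37)
37 is odd -> 3*37+1 = 112 -> hailstone_steps(112)
112 is even -> hailstone_steps(56)
56 is even -> hailstone_steps(28)
28 is even -> hailstone_steps(14)
14 is even -> hailstone_steps(7)
7 is odd -> 3*7+1 = 22 -> hailstone_steps(22)
22 is even -> hailstone_steps(11)
11 is odd -> 3*11+1 = 34 -> hailstone_steps(34)
34 is even -> hailstone_steps(17)
17 is odd -> 3*17+1 = 52 -> hailstone_steps(52)
52 is even -> hailstone_steps(26)
26 is even -> hailstone_steps(13)
13 is odd -> 3*13+1 = 40 -> hailstone_steps(40)
40 is even -> hailstone_steps(20)
20 is even -> hailstone_steps(10)
10 is even -> hailstone_steps(5)
5 is odd -> 3*5+1 = 16 -> hailstone_steps(16)
16 is even -> hailstone_steps(8)
8 is even -> hailstone_steps(4)
4 is even -> hailstone_steps(2)
2 is even -> hailstone_steps(1)
Reached 1 after 22 steps
= 22


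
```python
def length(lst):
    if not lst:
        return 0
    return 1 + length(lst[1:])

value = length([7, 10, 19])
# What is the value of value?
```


length([7, 10, 19])
= 1 + length([10, 19])
= 1 + 1 + length([19])
= 1 + 1 + 1 + length([])
= 1 + 1 + 1 + 0
= 3


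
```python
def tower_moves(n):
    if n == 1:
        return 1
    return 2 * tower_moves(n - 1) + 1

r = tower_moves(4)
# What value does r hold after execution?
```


tower_moves(4)
= 2 * tower_moves(3) + 1
= 2 * (2 * tower_moves(2) + 1) + 1
= 2 * (2 * (2 * tower_moves(1) + 1) + 1) + 1
Now compute bottom-up:
tower_moves(1) = 1
tower_moves(2) = 2 * 1 + 1 = 3
tower_moves(3) = 2 * 3 + 1 = 7
tower_moves(4) = 2 * 7 + 1 = 15
= 15


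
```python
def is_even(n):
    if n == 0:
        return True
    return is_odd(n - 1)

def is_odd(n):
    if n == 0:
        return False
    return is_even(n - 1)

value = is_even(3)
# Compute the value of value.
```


is_even(3)
= is_odd(2)
= is_even(1)
= is_odd(0)
n == 0: return False
= False


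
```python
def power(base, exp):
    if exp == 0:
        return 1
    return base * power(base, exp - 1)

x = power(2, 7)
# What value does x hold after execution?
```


power(2, 7)
= 2 * power(2, 6)
= 2 * 2 * power(2, 5)
= 2 * 2 * 2 * power(2, 4)
= 2 * 2 * 2 * 2 * power(2, 3)
= 2 * 2 * 2 * 2 * 2 * power(2, 2)
= 2 * 2 * 2 * 2 * 2 * 2 * power(2, 1)
= 2 * 2 * 2 * 2 * 2 * 2 * 2 * power(2, 0)
= 2 * 2 * 2 * 2 * 2 * 2 * 2 * 1
= 128


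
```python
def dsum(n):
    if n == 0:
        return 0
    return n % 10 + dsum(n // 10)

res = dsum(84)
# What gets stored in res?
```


dsum(84)
= 4 + dsum(8)
= 4 + 8 + dsum(0)
= 4 + 8 + 0
= 12


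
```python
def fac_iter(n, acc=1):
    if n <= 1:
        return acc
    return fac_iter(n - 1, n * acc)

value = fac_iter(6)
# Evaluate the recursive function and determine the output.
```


fac_iter(6, 1)
= fac_iter(5, 6 * 1) = fac_iter(5, 6)
= fac_iter(4, 5 * 6) = fac_iter(4, 30)
= fac_iter(3, 4 * 30) = fac_iter(3, 120)
= fac_iter(2, 3 * 120) = fac_iter(2, 360)
= fac_iter(1, 2 * 360) = fac_iter(1, 720)
n <= 1, return acc = 720


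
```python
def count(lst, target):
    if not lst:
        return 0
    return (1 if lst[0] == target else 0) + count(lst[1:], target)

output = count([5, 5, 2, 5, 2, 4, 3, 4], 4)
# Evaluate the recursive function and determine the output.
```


count([5, 5, 2, 5, 2, 4, 3, 4], 4)
lst[0]=5 != 4: 0 + count([5, 2, 5, 2, 4, 3, 4], 4)
lst[0]=5 != 4: 0 + count([2, 5, 2, 4, 3, 4], 4)
lst[0]=2 != 4: 0 + count([5, 2, 4, 3, 4], 4)
lst[0]=5 != 4: 0 + count([2, 4, 3, 4], 4)
lst[0]=2 != 4: 0 + count([4, 3, 4], 4)
lst[0]=4 == 4: 1 + count([3, 4], 4)
lst[0]=3 != 4: 0 + count([4], 4)
lst[0]=4 == 4: 1 + count([], 4)
= 2


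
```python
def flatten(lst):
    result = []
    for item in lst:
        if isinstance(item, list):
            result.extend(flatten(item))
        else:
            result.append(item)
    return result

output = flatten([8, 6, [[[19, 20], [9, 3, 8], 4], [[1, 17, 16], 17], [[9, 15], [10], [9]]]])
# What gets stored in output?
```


flatten([8, 6, [[[19, 20], [9, 3, 8], 4], [[1, 17, 16], 17], [[9, 15], [10], [9]]]])
Processing each element:
  8 is not a list -> append 8
  6 is not a list -> append 6
  [[[19, 20], [9, 3, 8], 4], [[1, 17, 16], 17], [[9, 15], [10], [9]]] is a list -> flatten recursively -> [19, 20, 9, 3, 8, 4, 1, 17, 16, 17, 9, 15, 10, 9]
= [8, 6, 19, 20, 9, 3, 8, 4, 1, 17, 16, 17, 9, 15, 10, 9]


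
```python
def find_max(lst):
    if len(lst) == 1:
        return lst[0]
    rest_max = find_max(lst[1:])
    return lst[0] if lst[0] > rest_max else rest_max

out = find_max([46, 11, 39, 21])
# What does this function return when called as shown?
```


find_max([46, 11, 39, 21])
= compare 46 with find_max([11, 39, 21])
= compare 11 with find_max([39, 21])
= compare 39 with find_max([21])
Base: find_max([21]) = 21
compare 39 with 21: max = 39
compare 11 with 39: max = 39
compare 46 with 39: max = 46
= 46


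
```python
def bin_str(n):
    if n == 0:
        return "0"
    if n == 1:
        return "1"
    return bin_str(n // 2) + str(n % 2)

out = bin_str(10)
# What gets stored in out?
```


bin_str(10)
= bin_str(5) + "0"
= bin_str(2) + "1" + "0"
= bin_str(1) + "0" + "1" + "0"
= "1" + "0" + "1" + "0"
= "1010"


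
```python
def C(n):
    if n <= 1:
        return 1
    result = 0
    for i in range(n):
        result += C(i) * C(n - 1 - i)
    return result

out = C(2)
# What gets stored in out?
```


C(2)
= sum of C(i) * C(2-1-i) for i in 0..1
  C(0)*C(1) = 1*1 = 1
  C(1)*C(0) = 1*1 = 1
= 1 + 1
= 2


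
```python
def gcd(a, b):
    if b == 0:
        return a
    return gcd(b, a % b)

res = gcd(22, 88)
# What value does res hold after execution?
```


gcd(22, 88)
= gcd(88, 22 % 88) = gcd(88, 22)
= gcd(22, 88 % 22) = gcd(22, 0)
b == 0, return a = 22


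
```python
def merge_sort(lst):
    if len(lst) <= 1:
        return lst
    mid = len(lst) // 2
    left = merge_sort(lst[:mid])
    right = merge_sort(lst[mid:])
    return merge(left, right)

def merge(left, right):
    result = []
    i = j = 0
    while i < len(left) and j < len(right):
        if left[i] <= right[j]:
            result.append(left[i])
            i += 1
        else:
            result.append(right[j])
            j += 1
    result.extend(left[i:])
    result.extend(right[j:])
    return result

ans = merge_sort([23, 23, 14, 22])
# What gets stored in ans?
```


merge_sort([23, 23, 14, 22])
Split into [23, 23] and [14, 22]
Left sorted: [23, 23]
Right sorted: [14, 22]
Merge [23, 23] and [14, 22]
= [14, 22, 23, 23]


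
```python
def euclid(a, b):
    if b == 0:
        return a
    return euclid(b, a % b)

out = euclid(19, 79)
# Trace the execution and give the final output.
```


euclid(19, 79)
= euclid(79, 19 % 79) = euclid(79, 19)
= euclid(19, 79 % 19) = euclid(19, 3)
= euclid(3, 19 % 3) = euclid(3, 1)
= euclid(1, 3 % 1) = euclid(1, 0)
b == 0, return a = 1


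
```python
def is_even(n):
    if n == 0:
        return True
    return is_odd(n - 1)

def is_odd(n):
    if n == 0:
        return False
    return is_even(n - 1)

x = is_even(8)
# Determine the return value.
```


is_even(8)
= is_odd(7)
= is_even(6)
= is_odd(5)
= is_even(4)
= is_odd(3)
= is_even(2)
= is_odd(1)
= is_even(0)
n == 0: return True
= True


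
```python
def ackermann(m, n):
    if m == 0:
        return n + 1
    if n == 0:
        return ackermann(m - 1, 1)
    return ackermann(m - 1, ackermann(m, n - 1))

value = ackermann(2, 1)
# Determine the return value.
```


ackermann(2, 1)
= ackermann(1, ackermann(2, 0))
First compute ackermann(2, 0) = 3
= ackermann(1, 3)
= 5


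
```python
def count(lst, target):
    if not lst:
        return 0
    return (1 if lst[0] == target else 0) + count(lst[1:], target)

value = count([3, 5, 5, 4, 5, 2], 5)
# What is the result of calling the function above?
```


count([3, 5, 5, 4, 5, 2], 5)
lst[0]=3 != 5: 0 + count([5, 5, 4, 5, 2], 5)
lst[0]=5 == 5: 1 + count([5, 4, 5, 2], 5)
lst[0]=5 == 5: 1 + count([4, 5, 2], 5)
lst[0]=4 != 5: 0 + count([5, 2], 5)
lst[0]=5 == 5: 1 + count([2], 5)
lst[0]=2 != 5: 0 + count([], 5)
= 3


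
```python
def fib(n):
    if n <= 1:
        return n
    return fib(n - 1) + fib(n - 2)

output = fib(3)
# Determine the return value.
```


fib(3)
= fib(2) + fib(1)
Computing bottom-up: fib(0)=0, fib(1)=1, fib(2)=1, fib(3)=2
= 2


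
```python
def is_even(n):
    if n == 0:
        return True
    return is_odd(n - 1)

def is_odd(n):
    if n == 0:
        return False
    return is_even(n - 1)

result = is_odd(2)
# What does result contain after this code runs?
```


is_odd(2)
= is_even(1)
= is_odd(0)
n == 0: return False
= False


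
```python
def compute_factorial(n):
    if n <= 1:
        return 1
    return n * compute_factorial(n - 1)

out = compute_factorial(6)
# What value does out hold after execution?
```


compute_factorial(6)
= 6 * compute_factorial(5)
= 6 * 5 * compute_factorial(4)
= 6 * 5 * 4 * compute_factorial(3)
= 6 * 5 * 4 * 3 * compute_factorial(2)
= 6 * 5 * 4 * 3 * 2 * compute_factorial(1)
= 6 * 5 * 4 * 3 * 2 * 1
= 720


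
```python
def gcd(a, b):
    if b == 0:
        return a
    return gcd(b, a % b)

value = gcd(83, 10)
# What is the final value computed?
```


gcd(83, 10)
= gcd(10, 83 % 10) = gcd(10, 3)
= gcd(3, 10 % 3) = gcd(3, 1)
= gcd(1, 3 % 1) = gcd(1, 0)
b == 0, return a = 1


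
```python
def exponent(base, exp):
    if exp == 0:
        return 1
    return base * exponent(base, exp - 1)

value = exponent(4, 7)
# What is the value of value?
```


exponent(4, 7)
= 4 * exponent(4, 6)
= 4 * 4 * exponent(4, 5)
= 4 * 4 * 4 * exponent(4, 4)
= 4 * 4 * 4 * 4 * exponent(4, 3)
= 4 * 4 * 4 * 4 * 4 * exponent(4, 2)
= 4 * 4 * 4 * 4 * 4 * 4 * exponent(4, 1)
= 4 * 4 * 4 * 4 * 4 * 4 * 4 * exponent(4, 0)
= 4 * 4 * 4 * 4 * 4 * 4 * 4 * 1
= 16384


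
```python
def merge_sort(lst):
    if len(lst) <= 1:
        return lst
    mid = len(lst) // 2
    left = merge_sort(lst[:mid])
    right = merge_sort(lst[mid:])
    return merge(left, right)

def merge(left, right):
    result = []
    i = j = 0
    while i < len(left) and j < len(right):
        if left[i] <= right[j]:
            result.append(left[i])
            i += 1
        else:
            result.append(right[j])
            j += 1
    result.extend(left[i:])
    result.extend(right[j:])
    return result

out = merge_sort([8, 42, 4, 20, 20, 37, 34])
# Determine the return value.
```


merge_sort([8, 42, 4, 20, 20, 37, 34])
Split into [8, 42, 4] and [20, 20, 37, 34]
Left sorted: [4, 8, 42]
Right sorted: [20, 20, 34, 37]
Merge [4, 8, 42] and [20, 20, 34, 37]
= [4, 8, 20, 20, 34, 37, 42]


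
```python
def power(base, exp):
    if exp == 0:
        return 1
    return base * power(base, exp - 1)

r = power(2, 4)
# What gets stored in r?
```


power(2, 4)
= 2 * power(2, 3)
= 2 * 2 * power(2, 2)
= 2 * 2 * 2 * power(2, 1)
= 2 * 2 * 2 * 2 * power(2, 0)
= 2 * 2 * 2 * 2 * 1
= 16


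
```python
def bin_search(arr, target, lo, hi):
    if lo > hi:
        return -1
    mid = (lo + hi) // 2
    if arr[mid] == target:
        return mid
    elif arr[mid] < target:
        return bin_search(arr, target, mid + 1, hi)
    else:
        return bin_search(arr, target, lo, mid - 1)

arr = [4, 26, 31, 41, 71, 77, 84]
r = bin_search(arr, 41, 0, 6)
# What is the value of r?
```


bin_search(arr, 41, 0, 6)
lo=0, hi=6, mid=3, arr[mid]=41
arr[3] == 41, found at index 3
= 3


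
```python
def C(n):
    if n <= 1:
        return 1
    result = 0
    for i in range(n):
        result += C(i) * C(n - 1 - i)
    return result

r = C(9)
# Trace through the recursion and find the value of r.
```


C(9)
= sum of C(i) * C(9-1-i) for i in 0..8
First compute sub-values bottom-up:
  C(0) = 1, C(1) = 1
  C(2) = 1*1 + 1*1 = 2
  C(3) = 1*2 + 1*1 + 2*1 = 5
  C(4) = 1*5 + 1*2 + 2*1 + 5*1 = 14
  C(5) = 1*14 + 1*5 + 2*2 + 5*1 + 14*1 = 42
  C(6) = 1*42 + 1*14 + 2*5 + 5*2 + 14*1 + 42*1 = 132
  C(7) = 1*132 + 1*42 + 2*14 + 5*5 + 14*2 + 42*1 + 132*1 = 429
  C(8) = 1*429 + 1*132 + 2*42 + 5*14 + 14*5 + 42*2 + 132*1 + 429*1 = 1430
Now C(9):
  C(0)*C(8) = 1*1430 = 1430
  C(1)*C(7) = 1*429 = 429
  C(2)*C(6) = 2*132 = 264
  C(3)*C(5) = 5*42 = 210
  C(4)*C(4) = 14*14 = 196
  C(5)*C(3) = 42*5 = 210
  C(6)*C(2) = 132*2 = 264
  C(7)*C(1) = 429*1 = 429
  C(8)*C(0) = 1430*1 = 1430
= 1430 + 429 + 264 + 210 + 196 + 210 + 264 + 429 + 1430
= 4862


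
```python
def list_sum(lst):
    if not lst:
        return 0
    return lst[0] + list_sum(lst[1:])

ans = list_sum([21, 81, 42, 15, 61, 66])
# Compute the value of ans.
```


list_sum([21, 81, 42, 15, 61, 66])
= 21 + list_sum([81, 42, 15, 61, 66])
= 21 + 81 + list_sum([42, 15, 61, 66])
= 21 + 81 + 42 + list_sum([15, 61, 66])
= 21 + 81 + 42 + 15 + list_sum([61, 66])
= 21 + 81 + 42 + 15 + 61 + list_sum([66])
= 21 + 81 + 42 + 15 + 61 + 66 + list_sum([])
= 21 + 81 + 42 + 15 + 61 + 66 + 0
= 286


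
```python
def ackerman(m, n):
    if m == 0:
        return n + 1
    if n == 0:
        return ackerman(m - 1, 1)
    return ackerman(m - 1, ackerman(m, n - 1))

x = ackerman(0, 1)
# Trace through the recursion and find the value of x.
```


ackerman(0, 1)
m == 0: return 1 + 1 = 2
= 2


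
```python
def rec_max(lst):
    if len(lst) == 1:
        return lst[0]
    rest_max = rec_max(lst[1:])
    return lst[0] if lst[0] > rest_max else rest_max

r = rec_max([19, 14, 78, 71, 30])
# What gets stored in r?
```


rec_max([19, 14, 78, 71, 30])
= compare 19 with rec_max([14, 78, 71, 30])
= compare 14 with rec_max([78, 71, 30])
= compare 78 with rec_max([71, 30])
= compare 71 with rec_max([30])
Base: rec_max([30]) = 30
compare 71 with 30: max = 71
compare 78 with 71: max = 78
compare 14 with 78: max = 78
compare 19 with 78: max = 78
= 78
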